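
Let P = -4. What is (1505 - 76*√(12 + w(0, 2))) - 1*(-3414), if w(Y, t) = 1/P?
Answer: 4919 - 38*√47 ≈ 4658.5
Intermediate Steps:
w(Y, t) = -¼ (w(Y, t) = 1/(-4) = -¼)
(1505 - 76*√(12 + w(0, 2))) - 1*(-3414) = (1505 - 76*√(12 - ¼)) - 1*(-3414) = (1505 - 38*√47) + 3414 = 4919 - 38*√47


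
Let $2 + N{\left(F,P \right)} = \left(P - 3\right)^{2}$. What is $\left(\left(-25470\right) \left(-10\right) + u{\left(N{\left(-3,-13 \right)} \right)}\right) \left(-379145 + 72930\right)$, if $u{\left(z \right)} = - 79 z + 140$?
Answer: $-71891320410$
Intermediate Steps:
$N{\left(F,P \right)} = -2 + \left(-3 + P\right)^{2}$ ($N{\left(F,P \right)} = -2 + \left(P - 3\right)^{2} = -2 + \left(-3 + P\right)^{2}$)
$u{\left(z \right)} = 140 - 79 z$
$\left(\left(-25470\right) \left(-10\right) + u{\left(N{\left(-3,-13 \right)} \right)}\right) \left(-379145 + 72930\right) = \left(\left(-25470\right) \left(-10\right) + \left(140 - 79 \left(-2 + \left(-3 - 13\right)^{2}\right)\right)\right) \left(-379145 + 72930\right) = \left(254700 + \left(140 - 79 \left(-2 + \left(-16\right)^{2}\right)\right)\right) \left(-306215\right) = \left(254700 + \left(140 - 79 \left(-2 + 256\right)\right)\right) \left(-306215\right) = \left(254700 + \left(140 - 20066\right)\right) \left(-306215\right) = \left(254700 - 19926\right) \left(-306215\right) = 234774 \left(-306215\right) = -71891320410$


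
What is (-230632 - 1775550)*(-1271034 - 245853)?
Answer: 3043151395434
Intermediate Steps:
(-230632 - 1775550)*(-1271034 - 245853) = -2006182*(-1516887) = 3043151395434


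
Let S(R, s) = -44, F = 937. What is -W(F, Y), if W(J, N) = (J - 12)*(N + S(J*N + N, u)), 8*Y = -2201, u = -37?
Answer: 2361525/8 ≈ 2.9519e+5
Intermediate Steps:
Y = -2201/8 (Y = (⅛)*(-2201) = -2201/8 ≈ -275.13)
W(J, N) = (-44 + N)*(-12 + J) (W(J, N) = (J - 12)*(N - 44) = (-12 + J)*(-44 + N) = (-44 + N)*(-12 + J))
-W(F, Y) = -(528 - 44*937 - 12*(-2201/8) + 937*(-2201/8)) = -(528 - 41228 + 6603/2 - 2062337/8) = -1*(-2361525/8) = 2361525/8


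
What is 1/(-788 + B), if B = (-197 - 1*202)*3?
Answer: -1/1985 ≈ -0.00050378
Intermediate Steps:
B = -1197 (B = (-197 - 202)*3 = -399*3 = -1197)
1/(-788 + B) = 1/(-788 - 1197) = 1/(-1985) = -1/1985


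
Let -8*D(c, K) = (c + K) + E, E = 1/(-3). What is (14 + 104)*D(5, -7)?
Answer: 413/12 ≈ 34.417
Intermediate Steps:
E = -⅓ ≈ -0.33333
D(c, K) = 1/24 - K/8 - c/8 (D(c, K) = -((c + K) - ⅓)/8 = -((K + c) - ⅓)/8 = -(-⅓ + K + c)/8 = 1/24 - K/8 - c/8)
(14 + 104)*D(5, -7) = (14 + 104)*(1/24 - ⅛*(-7) - ⅛*5) = 118*(1/24 + 7/8 - 5/8) = 118*(7/24) = 413/12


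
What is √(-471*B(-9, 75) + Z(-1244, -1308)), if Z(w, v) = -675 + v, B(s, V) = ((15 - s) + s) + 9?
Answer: I*√13287 ≈ 115.27*I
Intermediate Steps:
B(s, V) = 24 (B(s, V) = 15 + 9 = 24)
√(-471*B(-9, 75) + Z(-1244, -1308)) = √(-471*24 + (-675 - 1308)) = √(-11304 - 1983) = √(-13287) = I*√13287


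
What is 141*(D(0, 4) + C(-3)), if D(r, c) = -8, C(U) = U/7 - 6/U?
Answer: -6345/7 ≈ -906.43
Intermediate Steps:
C(U) = -6/U + U/7 (C(U) = U*(⅐) - 6/U = U/7 - 6/U = -6/U + U/7)
141*(D(0, 4) + C(-3)) = 141*(-8 + (-6/(-3) + (⅐)*(-3))) = 141*(-8 + (-6*(-⅓) - 3/7)) = 141*(-8 + (2 - 3/7)) = 141*(-8 + 11/7) = 141*(-45/7) = -6345/7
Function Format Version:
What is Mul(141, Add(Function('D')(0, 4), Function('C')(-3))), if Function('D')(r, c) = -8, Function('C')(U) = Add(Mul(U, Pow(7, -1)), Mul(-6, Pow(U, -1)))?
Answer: Rational(-6345, 7) ≈ -906.43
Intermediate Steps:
Function('C')(U) = Add(Mul(-6, Pow(U, -1)), Mul(Rational(1, 7), U)) (Function('C')(U) = Add(Mul(U, Rational(1, 7)), Mul(-6, Pow(U, -1))) = Add(Mul(Rational(1, 7), U), Mul(-6, Pow(U, -1))) = Add(Mul(-6, Pow(U, -1)), Mul(Rational(1, 7), U)))
Mul(141, Add(Function('D')(0, 4), Function('C')(-3))) = Mul(141, Add(-8, Add(Mul(-6, Pow(-3, -1)), Mul(Rational(1, 7), -3)))) = Mul(141, Add(-8, Add(Mul(-6, Rational(-1, 3)), Rational(-3, 7)))) = Mul(141, Add(-8, Add(2, Rational(-3, 7)))) = Mul(141, Add(-8, Rational(11, 7))) = Mul(141, Rational(-45, 7)) = Rational(-6345, 7)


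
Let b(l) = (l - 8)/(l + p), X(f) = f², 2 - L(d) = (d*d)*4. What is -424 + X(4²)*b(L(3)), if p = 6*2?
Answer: 712/11 ≈ 64.727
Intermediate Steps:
p = 12
L(d) = 2 - 4*d² (L(d) = 2 - d*d*4 = 2 - d²*4 = 2 - 4*d²)
b(l) = (-8 + l)/(12 + l) (b(l) = (l - 8)/(l + 12) = (-8 + l)/(12 + l))
-424 + X(4²)*b(L(3)) = -424 + (4²)²*((-8 + (2 - 4*3²))/(12 + (2 - 4*3²))) = -424 + 16²*((-8 + (2 - 4*9))/(12 + (2 - 4*9))) = -424 + 256*((-8 + (2 - 36))/(12 + (2 - 36))) = -424 + 256*((-8 - 34)/(12 - 34)) = -424 + 256*(-42/(-22)) = -424 + 256*(-1/22*(-42)) = -424 + 256*(21/11) = -424 + 5376/11 = 712/11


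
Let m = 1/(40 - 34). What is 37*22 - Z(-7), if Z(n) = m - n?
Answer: 4841/6 ≈ 806.83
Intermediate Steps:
m = ⅙ (m = 1/6 = ⅙ ≈ 0.16667)
Z(n) = ⅙ - n
37*22 - Z(-7) = 37*22 - (⅙ - 1*(-7)) = 814 - (⅙ + 7) = 814 - 1*43/6 = 814 - 43/6 = 4841/6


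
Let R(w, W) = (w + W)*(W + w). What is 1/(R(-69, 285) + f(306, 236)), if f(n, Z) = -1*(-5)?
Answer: 1/46661 ≈ 2.1431e-5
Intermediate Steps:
R(w, W) = (W + w)² (R(w, W) = (W + w)*(W + w) = (W + w)²)
f(n, Z) = 5
1/(R(-69, 285) + f(306, 236)) = 1/((285 - 69)² + 5) = 1/(216² + 5) = 1/(46656 + 5) = 1/46661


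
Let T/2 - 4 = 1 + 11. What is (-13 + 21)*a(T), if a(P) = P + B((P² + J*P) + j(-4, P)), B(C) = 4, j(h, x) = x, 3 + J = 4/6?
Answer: 288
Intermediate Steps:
J = -7/3 (J = -3 + 4/6 = -3 + 4*(⅙) = -3 + ⅔ = -7/3 ≈ -2.3333)
T = 32 (T = 8 + 2*(1 + 11) = 8 + 2*12 = 8 + 24 = 32)
a(P) = 4 + P (a(P) = P + 4 = 4 + P)
(-13 + 21)*a(T) = (-13 + 21)*(4 + 32) = 8*36 = 288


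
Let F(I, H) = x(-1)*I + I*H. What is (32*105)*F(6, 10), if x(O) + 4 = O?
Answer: 100800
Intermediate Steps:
x(O) = -4 + O
F(I, H) = -5*I + H*I (F(I, H) = (-4 - 1)*I + I*H = -5*I + H*I)
(32*105)*F(6, 10) = (32*105)*(6*(-5 + 10)) = 3360*(6*5) = 3360*30 = 100800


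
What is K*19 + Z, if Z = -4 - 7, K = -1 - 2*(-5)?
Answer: 160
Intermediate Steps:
K = 9 (K = -1 + 10 = 9)
Z = -11
K*19 + Z = 9*19 - 11 = 171 - 11 = 160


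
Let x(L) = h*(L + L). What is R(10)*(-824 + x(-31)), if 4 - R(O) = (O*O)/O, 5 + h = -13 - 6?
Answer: -3984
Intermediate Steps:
h = -24 (h = -5 + (-13 - 6) = -5 - 19 = -24)
R(O) = 4 - O (R(O) = 4 - O*O/O = 4 - O²/O = 4 - O)
x(L) = -48*L (x(L) = -24*(L + L) = -48*L)
R(10)*(-824 + x(-31)) = (4 - 1*10)*(-824 - 48*(-31)) = (4 - 10)*(-824 + 1488) = -6*664 = -3984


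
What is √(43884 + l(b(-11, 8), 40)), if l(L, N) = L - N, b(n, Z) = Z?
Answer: 2*√10963 ≈ 209.41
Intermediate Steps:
√(43884 + l(b(-11, 8), 40)) = √(43884 + (8 - 1*40)) = √(43884 + (8 - 40)) = √(43884 - 32) = √43852 = 2*√10963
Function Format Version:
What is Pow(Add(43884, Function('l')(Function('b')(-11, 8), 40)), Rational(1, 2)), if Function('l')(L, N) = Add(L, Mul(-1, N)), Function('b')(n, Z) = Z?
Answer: Mul(2, Pow(10963, Rational(1, 2))) ≈ 209.41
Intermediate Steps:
Pow(Add(43884, Function('l')(Function('b')(-11, 8), 40)), Rational(1, 2)) = Pow(Add(43884, Add(8, Mul(-1, 40))), Rational(1, 2)) = Pow(Add(43884, Add(8, -40)), Rational(1, 2)) = Pow(Add(43884, -32), Rational(1, 2)) = Pow(43852, Rational(1, 2)) = Mul(2, Pow(10963, Rational(1, 2)))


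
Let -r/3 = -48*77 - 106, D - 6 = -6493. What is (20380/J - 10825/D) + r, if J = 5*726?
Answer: 26875782067/2354781 ≈ 11413.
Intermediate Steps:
D = -6487 (D = 6 - 6493 = -6487)
J = 3630
r = 11406 (r = -3*(-48*77 - 106) = -3*(-3696 - 106) = -3*(-3802) = 11406)
(20380/J - 10825/D) + r = (20380/3630 - 10825/(-6487)) + 11406 = (20380*(1/3630) - 10825*(-1/6487)) + 11406 = (2038/363 + 10825/6487) + 11406 = 17149981/2354781 + 11406 = 26875782067/2354781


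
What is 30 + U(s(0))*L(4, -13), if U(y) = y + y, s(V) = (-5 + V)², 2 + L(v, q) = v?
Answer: 130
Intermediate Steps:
L(v, q) = -2 + v
U(y) = 2*y
30 + U(s(0))*L(4, -13) = 30 + (2*(-5 + 0)²)*(-2 + 4) = 30 + (2*(-5)²)*2 = 30 + (2*25)*2 = 30 + 50*2 = 30 + 100 = 130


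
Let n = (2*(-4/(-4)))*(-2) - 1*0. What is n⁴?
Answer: 256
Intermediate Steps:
n = -4 (n = (2*(-4*(-¼)))*(-2) + 0 = (2*1)*(-2) + 0 = 2*(-2) + 0 = -4 + 0 = -4)
n⁴ = (-4)⁴ = 256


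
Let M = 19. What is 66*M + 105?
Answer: 1359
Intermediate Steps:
66*M + 105 = 66*19 + 105 = 1254 + 105 = 1359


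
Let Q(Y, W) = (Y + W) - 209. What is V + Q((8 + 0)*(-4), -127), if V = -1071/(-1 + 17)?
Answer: -6959/16 ≈ -434.94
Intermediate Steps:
Q(Y, W) = -209 + W + Y (Q(Y, W) = (W + Y) - 209 = -209 + W + Y)
V = -1071/16 ≈ -66.938
V + Q((8 + 0)*(-4), -127) = -1071/16 + (-209 - 127 + (8 + 0)*(-4)) = -1071/16 + (-209 - 127 + 8*(-4)) = -1071/16 + (-209 - 127 - 32) = -1071/16 - 368 = -6959/16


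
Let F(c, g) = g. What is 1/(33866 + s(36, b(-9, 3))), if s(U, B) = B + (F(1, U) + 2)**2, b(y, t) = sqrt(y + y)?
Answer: 5885/207799353 - I*sqrt(2)/415598706 ≈ 2.8321e-5 - 3.4028e-9*I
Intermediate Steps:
b(y, t) = sqrt(2)*sqrt(y) (b(y, t) = sqrt(2*y) = sqrt(2)*sqrt(y))
s(U, B) = B + (2 + U)**2 (s(U, B) = B + (U + 2)**2 = B + (2 + U)**2)
1/(33866 + s(36, b(-9, 3))) = 1/(33866 + (sqrt(2)*sqrt(-9) + (2 + 36)**2)) = 1/(33866 + (sqrt(2)*(3*I) + 38**2)) = 1/(33866 + (3*I*sqrt(2) + 1444)) = 1/(33866 + (1444 + 3*I*sqrt(2))) = 1/(35310 + 3*I*sqrt(2))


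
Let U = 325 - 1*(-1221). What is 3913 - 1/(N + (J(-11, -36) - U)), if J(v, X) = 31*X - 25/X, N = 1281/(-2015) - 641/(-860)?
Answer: 8120312766592/2075213899 ≈ 3913.0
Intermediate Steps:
N = 37991/346580 (N = 1281*(-1/2015) - 641*(-1/860) = -1281/2015 + 641/860 = 37991/346580 ≈ 0.10962)
J(v, X) = -25/X + 31*X
U = 1546 (U = 325 + 1221 = 1546)
3913 - 1/(N + (J(-11, -36) - U)) = 3913 - 1/(37991/346580 + ((-25/(-36) + 31*(-36)) - 1*1546)) = 3913 - 1/(37991/346580 + ((-25*(-1/36) - 1116) - 1546)) = 3913 - 1/(37991/346580 + ((25/36 - 1116) - 1546)) = 3913 - 1/(37991/346580 + (-40151/36 - 1546)) = 3913 - 1/(37991/346580 - 95807/36) = 3913 - 1/(-2075213899/779805) = 3913 - 1*(-779805/2075213899) = 3913 + 779805/2075213899 = 8120312766592/2075213899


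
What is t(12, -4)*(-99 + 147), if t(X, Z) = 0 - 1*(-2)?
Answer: 96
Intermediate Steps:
t(X, Z) = 2 (t(X, Z) = 0 + 2 = 2)
t(12, -4)*(-99 + 147) = 2*(-99 + 147) = 2*48 = 96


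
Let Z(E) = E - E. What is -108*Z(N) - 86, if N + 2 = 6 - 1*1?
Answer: -86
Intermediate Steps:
N = 3 (N = -2 + (6 - 1*1) = -2 + (6 - 1) = -2 + 5 = 3)
Z(E) = 0
-108*Z(N) - 86 = -108*0 - 86 = 0 - 86 = -86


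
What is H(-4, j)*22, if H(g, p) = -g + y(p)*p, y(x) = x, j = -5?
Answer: 638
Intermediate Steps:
H(g, p) = p² - g (H(g, p) = -g + p*p = -g + p² = p² - g)
H(-4, j)*22 = ((-5)² - 1*(-4))*22 = (25 + 4)*22 = 29*22 = 638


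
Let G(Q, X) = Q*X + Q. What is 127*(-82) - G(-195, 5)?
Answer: -9244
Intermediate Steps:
G(Q, X) = Q + Q*X
127*(-82) - G(-195, 5) = 127*(-82) - (-195)*(1 + 5) = -10414 - (-195)*6 = -10414 - 1*(-1170) = -10414 + 1170 = -9244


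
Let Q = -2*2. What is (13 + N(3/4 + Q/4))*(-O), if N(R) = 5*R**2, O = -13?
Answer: 2769/16 ≈ 173.06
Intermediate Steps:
Q = -4
(13 + N(3/4 + Q/4))*(-O) = (13 + 5*(3/4 - 4/4)**2)*(-1*(-13)) = (13 + 5*(3*(1/4) - 4*1/4)**2)*13 = (13 + 5*(3/4 - 1)**2)*13 = (13 + 5*(-1/4)**2)*13 = (13 + 5*(1/16))*13 = (13 + 5/16)*13 = (213/16)*13 = 2769/16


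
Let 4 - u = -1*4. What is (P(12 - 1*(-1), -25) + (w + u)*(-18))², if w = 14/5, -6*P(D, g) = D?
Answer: 34774609/900 ≈ 38638.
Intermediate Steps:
P(D, g) = -D/6
w = 14/5 (w = 14*(⅕) = 14/5 ≈ 2.8000)
u = 8 (u = 4 - (-1)*4 = 4 - 1*(-4) = 4 + 4 = 8)
(P(12 - 1*(-1), -25) + (w + u)*(-18))² = (-(12 - 1*(-1))/6 + (14/5 + 8)*(-18))² = (-(12 + 1)/6 + (54/5)*(-18))² = (-⅙*13 - 972/5)² = (-13/6 - 972/5)² = (-5897/30)² = 34774609/900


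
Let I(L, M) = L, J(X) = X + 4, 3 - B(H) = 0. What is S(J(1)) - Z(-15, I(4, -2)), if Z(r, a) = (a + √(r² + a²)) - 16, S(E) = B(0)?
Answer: 15 - √241 ≈ -0.52417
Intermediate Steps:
B(H) = 3 (B(H) = 3 - 1*0 = 3 + 0 = 3)
J(X) = 4 + X
S(E) = 3
Z(r, a) = -16 + a + √(a² + r²) (Z(r, a) = (a + √(a² + r²)) - 16 = -16 + a + √(a² + r²))
S(J(1)) - Z(-15, I(4, -2)) = 3 - (-16 + 4 + √(4² + (-15)²)) = 3 - (-16 + 4 + √(16 + 225)) = 3 - (-16 + 4 + √241) = 3 - (-12 + √241) = 3 + (12 - √241) = 15 - √241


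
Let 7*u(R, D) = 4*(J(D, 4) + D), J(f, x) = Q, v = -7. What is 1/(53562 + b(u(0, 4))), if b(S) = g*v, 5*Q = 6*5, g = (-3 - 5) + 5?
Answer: 1/53583 ≈ 1.8663e-5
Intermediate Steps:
g = -3 (g = -8 + 5 = -3)
Q = 6 (Q = (6*5)/5 = (⅕)*30 = 6)
J(f, x) = 6
u(R, D) = 24/7 + 4*D/7 (u(R, D) = (4*(6 + D))/7 = (24 + 4*D)/7 = 24/7 + 4*D/7)
b(S) = 21 (b(S) = -3*(-7) = 21)
1/(53562 + b(u(0, 4))) = 1/(53562 + 21) = 1/53583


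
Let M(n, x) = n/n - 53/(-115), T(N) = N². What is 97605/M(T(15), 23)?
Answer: 3741525/56 ≈ 66813.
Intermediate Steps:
M(n, x) = 168/115 (M(n, x) = 1 - 53*(-1/115) = 1 + 53/115 = 168/115)
97605/M(T(15), 23) = 97605/(168/115) = 97605*(115/168) = 3741525/56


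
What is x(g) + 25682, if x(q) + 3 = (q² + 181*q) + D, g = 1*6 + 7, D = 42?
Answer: 28243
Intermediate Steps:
g = 13 (g = 6 + 7 = 13)
x(q) = 39 + q² + 181*q (x(q) = -3 + ((q² + 181*q) + 42) = -3 + (42 + q² + 181*q) = 39 + q² + 181*q)
x(g) + 25682 = (39 + 13² + 181*13) + 25682 = (39 + 169 + 2353) + 25682 = 2561 + 25682 = 28243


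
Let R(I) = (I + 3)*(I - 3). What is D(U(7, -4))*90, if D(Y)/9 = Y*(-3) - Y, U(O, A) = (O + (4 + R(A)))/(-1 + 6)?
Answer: -11664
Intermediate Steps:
R(I) = (-3 + I)*(3 + I) (R(I) = (3 + I)*(-3 + I) = (-3 + I)*(3 + I))
U(O, A) = -1 + O/5 + A²/5 (U(O, A) = (O + (4 + (-9 + A²)))/(-1 + 6) = (O + (-5 + A²))/5 = (-5 + O + A²)*(⅕) = -1 + O/5 + A²/5)
D(Y) = -36*Y (D(Y) = 9*(Y*(-3) - Y) = 9*(-3*Y - Y) = 9*(-4*Y) = -36*Y)
D(U(7, -4))*90 = -36*(-1 + (⅕)*7 + (⅕)*(-4)²)*90 = -36*(-1 + 7/5 + (⅕)*16)*90 = -36*(-1 + 7/5 + 16/5)*90 = -36*18/5*90 = -648/5*90 = -11664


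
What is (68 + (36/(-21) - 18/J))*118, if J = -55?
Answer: 3026228/385 ≈ 7860.3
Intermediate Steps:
(68 + (36/(-21) - 18/J))*118 = (68 + (36/(-21) - 18/(-55)))*118 = (68 + (36*(-1/21) - 18*(-1/55)))*118 = (68 + (-12/7 + 18/55))*118 = (68 - 534/385)*118 = (25646/385)*118 = 3026228/385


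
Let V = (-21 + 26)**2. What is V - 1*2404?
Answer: -2379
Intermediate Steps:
V = 25 (V = 5**2 = 25)
V - 1*2404 = 25 - 1*2404 = 25 - 2404 = -2379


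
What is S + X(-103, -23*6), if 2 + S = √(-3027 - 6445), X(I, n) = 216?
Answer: 214 + 16*I*√37 ≈ 214.0 + 97.324*I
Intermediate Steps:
S = -2 + 16*I*√37 (S = -2 + √(-3027 - 6445) = -2 + √(-9472) = -2 + 16*I*√37 ≈ -2.0 + 97.324*I)
S + X(-103, -23*6) = (-2 + 16*I*√37) + 216 = 214 + 16*I*√37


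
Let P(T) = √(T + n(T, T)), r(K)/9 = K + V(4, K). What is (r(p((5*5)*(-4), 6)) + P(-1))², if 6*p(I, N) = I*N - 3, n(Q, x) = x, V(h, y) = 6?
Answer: 2893393/4 - 1701*I*√2 ≈ 7.2335e+5 - 2405.6*I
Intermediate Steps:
p(I, N) = -½ + I*N/6 (p(I, N) = (I*N - 3)/6 = (-3 + I*N)/6 = -½ + I*N/6)
r(K) = 54 + 9*K (r(K) = 9*(K + 6) = 9*(6 + K) = 54 + 9*K)
P(T) = √2*√T (P(T) = √(T + T) = √(2*T) = √2*√T)
(r(p((5*5)*(-4), 6)) + P(-1))² = ((54 + 9*(-½ + (⅙)*((5*5)*(-4))*6)) + √2*√(-1))² = ((54 + 9*(-½ + (⅙)*(25*(-4))*6)) + √2*I)² = ((54 + 9*(-½ + (⅙)*(-100)*6)) + I*√2)² = ((54 + 9*(-½ - 100)) + I*√2)² = ((54 + 9*(-201/2)) + I*√2)² = ((54 - 1809/2) + I*√2)² = (-1701/2 + I*√2)²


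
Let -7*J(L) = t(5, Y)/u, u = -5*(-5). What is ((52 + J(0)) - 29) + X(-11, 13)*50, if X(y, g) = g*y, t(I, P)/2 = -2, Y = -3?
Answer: -1247221/175 ≈ -7127.0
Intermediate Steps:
u = 25
t(I, P) = -4 (t(I, P) = 2*(-2) = -4)
J(L) = 4/175 (J(L) = -(-4)/(7*25) = -⅐*(-4/25) = 4/175)
((52 + J(0)) - 29) + X(-11, 13)*50 = ((52 + 4/175) - 29) + (13*(-11))*50 = (9104/175 - 29) - 143*50 = 4029/175 - 7150 = -1247221/175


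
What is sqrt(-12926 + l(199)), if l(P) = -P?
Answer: 25*I*sqrt(21) ≈ 114.56*I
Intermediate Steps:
sqrt(-12926 + l(199)) = sqrt(-12926 - 1*199) = sqrt(-12926 - 199) = sqrt(-13125) = 25*I*sqrt(21)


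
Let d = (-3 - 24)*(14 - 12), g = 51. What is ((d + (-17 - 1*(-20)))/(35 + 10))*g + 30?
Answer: -139/5 ≈ -27.800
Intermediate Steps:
d = -54 (d = -27*2 = -54)
((d + (-17 - 1*(-20)))/(35 + 10))*g + 30 = ((-54 + (-17 - 1*(-20)))/(35 + 10))*51 + 30 = ((-54 + (-17 + 20))/45)*51 + 30 = ((-54 + 3)*(1/45))*51 + 30 = -51*1/45*51 + 30 = -17/15*51 + 30 = -289/5 + 30 = -139/5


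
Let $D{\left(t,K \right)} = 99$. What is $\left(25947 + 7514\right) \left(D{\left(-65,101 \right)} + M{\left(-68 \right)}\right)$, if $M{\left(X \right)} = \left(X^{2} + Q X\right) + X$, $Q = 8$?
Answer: $137558171$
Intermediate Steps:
$M{\left(X \right)} = X^{2} + 9 X$ ($M{\left(X \right)} = \left(X^{2} + 8 X\right) + X = X^{2} + 9 X$)
$\left(25947 + 7514\right) \left(D{\left(-65,101 \right)} + M{\left(-68 \right)}\right) = \left(25947 + 7514\right) \left(99 - 68 \left(9 - 68\right)\right) = 33461 \left(99 - -4012\right) = 33461 \left(99 + 4012\right) = 33461 \cdot 4111 = 137558171$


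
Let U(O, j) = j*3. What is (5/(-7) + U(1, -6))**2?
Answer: 17161/49 ≈ 350.22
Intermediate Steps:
U(O, j) = 3*j
(5/(-7) + U(1, -6))**2 = (5/(-7) + 3*(-6))**2 = (5*(-1/7) - 18)**2 = (-5/7 - 18)**2 = (-131/7)**2 = 17161/49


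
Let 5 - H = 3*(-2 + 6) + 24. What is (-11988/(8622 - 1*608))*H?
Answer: 185814/4007 ≈ 46.372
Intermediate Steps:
H = -31 (H = 5 - (3*(-2 + 6) + 24) = 5 - (3*4 + 24) = 5 - (12 + 24) = 5 - 1*36 = 5 - 36 = -31)
(-11988/(8622 - 1*608))*H = -11988/(8622 - 1*608)*(-31) = -11988/(8622 - 608)*(-31) = -11988/8014*(-31) = -11988*1/8014*(-31) = -5994/4007*(-31) = 185814/4007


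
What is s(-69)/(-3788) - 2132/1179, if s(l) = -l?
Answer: -8157367/4466052 ≈ -1.8265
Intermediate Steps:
s(-69)/(-3788) - 2132/1179 = -1*(-69)/(-3788) - 2132/1179 = 69*(-1/3788) - 2132*1/1179 = -69/3788 - 2132/1179 = -8157367/4466052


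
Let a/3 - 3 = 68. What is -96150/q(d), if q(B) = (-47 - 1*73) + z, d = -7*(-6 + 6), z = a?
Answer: -32050/31 ≈ -1033.9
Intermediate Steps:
a = 213 (a = 9 + 3*68 = 9 + 204 = 213)
z = 213
d = 0 (d = -7*0 = 0)
q(B) = 93 (q(B) = (-47 - 1*73) + 213 = (-47 - 73) + 213 = -120 + 213 = 93)
-96150/q(d) = -96150/93 = -96150*1/93 = -32050/31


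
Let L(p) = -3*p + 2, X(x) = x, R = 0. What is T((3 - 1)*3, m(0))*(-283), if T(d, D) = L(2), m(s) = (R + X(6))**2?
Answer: 1132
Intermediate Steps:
m(s) = 36 (m(s) = (0 + 6)**2 = 6**2 = 36)
L(p) = 2 - 3*p
T(d, D) = -4 (T(d, D) = 2 - 3*2 = 2 - 6 = -4)
T((3 - 1)*3, m(0))*(-283) = -4*(-283) = 1132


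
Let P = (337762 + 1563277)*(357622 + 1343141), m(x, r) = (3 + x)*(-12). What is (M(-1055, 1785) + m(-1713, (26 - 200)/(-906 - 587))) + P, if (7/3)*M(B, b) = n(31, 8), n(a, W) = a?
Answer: 22632517693032/7 ≈ 3.2332e+12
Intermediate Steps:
M(B, b) = 93/7 (M(B, b) = (3/7)*31 = 93/7)
m(x, r) = -36 - 12*x
P = 3233216792757 (P = 1901039*1700763 = 3233216792757)
(M(-1055, 1785) + m(-1713, (26 - 200)/(-906 - 587))) + P = (93/7 + (-36 - 12*(-1713))) + 3233216792757 = (93/7 + (-36 + 20556)) + 3233216792757 = (93/7 + 20520) + 3233216792757 = 143733/7 + 3233216792757 = 22632517693032/7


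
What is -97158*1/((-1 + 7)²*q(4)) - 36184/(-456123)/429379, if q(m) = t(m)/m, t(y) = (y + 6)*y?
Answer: -352377019973449/1305664250780 ≈ -269.88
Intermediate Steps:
t(y) = y*(6 + y) (t(y) = (6 + y)*y = y*(6 + y))
q(m) = 6 + m (q(m) = (m*(6 + m))/m = 6 + m)
-97158*1/((-1 + 7)²*q(4)) - 36184/(-456123)/429379 = -97158*1/((-1 + 7)²*(6 + 4)) - 36184/(-456123)/429379 = -97158/(10*6²) - 36184*(-1/456123)*(1/429379) = -97158/(10*36) + (36184/456123)*(1/429379) = -97158/360 + 36184/195849637617 = -97158*1/360 + 36184/195849637617 = -16193/60 + 36184/195849637617 = -352377019973449/1305664250780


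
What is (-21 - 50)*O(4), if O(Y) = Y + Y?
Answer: -568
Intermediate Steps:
O(Y) = 2*Y
(-21 - 50)*O(4) = (-21 - 50)*(2*4) = -71*8 = -568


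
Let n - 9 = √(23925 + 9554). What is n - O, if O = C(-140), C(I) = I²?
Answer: -19591 + √33479 ≈ -19408.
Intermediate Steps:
O = 19600 (O = (-140)² = 19600)
n = 9 + √33479 (n = 9 + √(23925 + 9554) = 9 + √33479 ≈ 191.97)
n - O = (9 + √33479) - 1*19600 = (9 + √33479) - 19600 = -19591 + √33479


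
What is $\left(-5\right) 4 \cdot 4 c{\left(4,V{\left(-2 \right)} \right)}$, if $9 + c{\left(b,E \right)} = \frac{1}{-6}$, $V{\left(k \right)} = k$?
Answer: $\frac{2200}{3} \approx 733.33$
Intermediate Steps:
$c{\left(b,E \right)} = - \frac{55}{6}$ ($c{\left(b,E \right)} = -9 + \frac{1}{-6} = -9 - \frac{1}{6} = - \frac{55}{6}$)
$\left(-5\right) 4 \cdot 4 c{\left(4,V{\left(-2 \right)} \right)} = \left(-5\right) 4 \cdot 4 \left(- \frac{55}{6}\right) = \left(-20\right) 4 \left(- \frac{55}{6}\right) = \left(-80\right) \left(- \frac{55}{6}\right) = \frac{2200}{3}$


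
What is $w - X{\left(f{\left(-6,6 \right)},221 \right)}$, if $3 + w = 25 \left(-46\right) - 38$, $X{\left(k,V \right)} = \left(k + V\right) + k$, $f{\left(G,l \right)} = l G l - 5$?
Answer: $-970$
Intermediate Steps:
$f{\left(G,l \right)} = -5 + G l^{2}$ ($f{\left(G,l \right)} = G l l - 5 = G l^{2} - 5 = -5 + G l^{2}$)
$X{\left(k,V \right)} = V + 2 k$ ($X{\left(k,V \right)} = \left(V + k\right) + k = V + 2 k$)
$w = -1191$ ($w = -3 + \left(25 \left(-46\right) - 38\right) = -3 - 1188 = -1191$)
$w - X{\left(f{\left(-6,6 \right)},221 \right)} = -1191 - \left(221 + 2 \left(-5 - 6 \cdot 6^{2}\right)\right) = -1191 - \left(221 + 2 \left(-5 - 216\right)\right) = -1191 - \left(221 + 2 \left(-221\right)\right) = -1191 - \left(221 - 442\right) = -1191 - -221 = -1191 + 221 = -970$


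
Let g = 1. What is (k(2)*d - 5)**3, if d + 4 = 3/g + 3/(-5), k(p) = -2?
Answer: -729/125 ≈ -5.8320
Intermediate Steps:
d = -8/5 (d = -4 + (3/1 + 3/(-5)) = -4 + (3*1 + 3*(-1/5)) = -4 + (3 - 3/5) = -4 + 12/5 = -8/5 ≈ -1.6000)
(k(2)*d - 5)**3 = (-2*(-8/5) - 5)**3 = (16/5 - 5)**3 = (-9/5)**3 = -729/125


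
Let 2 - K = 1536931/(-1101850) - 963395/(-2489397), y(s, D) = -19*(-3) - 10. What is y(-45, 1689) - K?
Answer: 120667879160393/2742942084450 ≈ 43.992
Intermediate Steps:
y(s, D) = 47 (y(s, D) = 57 - 10 = 47)
K = 8250398808757/2742942084450 (K = 2 - (1536931/(-1101850) - 963395/(-2489397)) = 2 - (1536931*(-1/1101850) - 963395*(-1/2489397)) = 2 - (-1536931/1101850 + 963395/2489397) = 2 - 1*(-2764514639857/2742942084450) = 2 + 2764514639857/2742942084450 = 8250398808757/2742942084450 ≈ 3.0079)
y(-45, 1689) - K = 47 - 1*8250398808757/2742942084450 = 47 - 8250398808757/2742942084450 = 120667879160393/2742942084450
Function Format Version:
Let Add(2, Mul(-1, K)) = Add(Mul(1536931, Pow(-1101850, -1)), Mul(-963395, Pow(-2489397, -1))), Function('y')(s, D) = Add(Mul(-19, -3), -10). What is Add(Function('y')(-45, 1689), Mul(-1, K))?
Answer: Rational(120667879160393, 2742942084450) ≈ 43.992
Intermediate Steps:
Function('y')(s, D) = 47 (Function('y')(s, D) = Add(57, -10) = 47)
K = Rational(8250398808757, 2742942084450) (K = Add(2, Mul(-1, Add(Mul(1536931, Pow(-1101850, -1)), Mul(-963395, Pow(-2489397, -1))))) = Add(2, Mul(-1, Add(Mul(1536931, Rational(-1, 1101850)), Mul(-963395, Rational(-1, 2489397))))) = Add(2, Mul(-1, Add(Rational(-1536931, 1101850), Rational(963395, 2489397)))) = Add(2, Mul(-1, Rational(-2764514639857, 2742942084450))) = Add(2, Rational(2764514639857, 2742942084450)) = Rational(8250398808757, 2742942084450) ≈ 3.0079)
Add(Function('y')(-45, 1689), Mul(-1, K)) = Add(47, Mul(-1, Rational(8250398808757, 2742942084450))) = Add(47, Rational(-8250398808757, 2742942084450)) = Rational(120667879160393, 2742942084450)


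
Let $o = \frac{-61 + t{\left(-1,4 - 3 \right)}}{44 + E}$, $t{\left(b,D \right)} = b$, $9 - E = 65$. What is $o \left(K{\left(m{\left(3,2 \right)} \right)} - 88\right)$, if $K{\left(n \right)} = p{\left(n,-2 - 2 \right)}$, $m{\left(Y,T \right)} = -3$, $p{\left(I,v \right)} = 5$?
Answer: $- \frac{2573}{6} \approx -428.83$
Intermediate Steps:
$E = -56$ ($E = 9 - 65 = -56$)
$K{\left(n \right)} = 5$
$o = \frac{31}{6}$ ($o = \frac{-61 - 1}{44 - 56} = - \frac{62}{-12} = \left(-62\right) \left(- \frac{1}{12}\right) = \frac{31}{6} \approx 5.1667$)
$o \left(K{\left(m{\left(3,2 \right)} \right)} - 88\right) = \frac{31 \left(5 - 88\right)}{6} = \frac{31}{6} \left(-83\right) = - \frac{2573}{6}$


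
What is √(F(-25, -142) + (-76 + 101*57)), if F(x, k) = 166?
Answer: √5847 ≈ 76.466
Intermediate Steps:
√(F(-25, -142) + (-76 + 101*57)) = √(166 + (-76 + 101*57)) = √(166 + (-76 + 5757)) = √(166 + 5681) = √5847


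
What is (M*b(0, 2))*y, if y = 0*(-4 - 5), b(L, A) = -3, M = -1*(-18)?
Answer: 0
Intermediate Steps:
M = 18
y = 0 (y = 0*(-9) = 0)
(M*b(0, 2))*y = (18*(-3))*0 = -54*0 = 0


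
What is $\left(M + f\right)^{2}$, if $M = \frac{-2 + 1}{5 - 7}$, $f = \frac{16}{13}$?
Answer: $\frac{2025}{676} \approx 2.9956$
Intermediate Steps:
$f = \frac{16}{13}$ ($f = 16 \cdot \frac{1}{13} = \frac{16}{13} \approx 1.2308$)
$M = \frac{1}{2}$ ($M = - \frac{1}{-2} = \left(-1\right) \left(- \frac{1}{2}\right) = \frac{1}{2} \approx 0.5$)
$\left(M + f\right)^{2} = \left(\frac{1}{2} + \frac{16}{13}\right)^{2} = \left(\frac{45}{26}\right)^{2} = \frac{2025}{676}$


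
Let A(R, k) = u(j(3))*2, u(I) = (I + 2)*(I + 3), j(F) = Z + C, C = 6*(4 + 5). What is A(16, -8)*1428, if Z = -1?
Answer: 8796480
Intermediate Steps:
C = 54 (C = 6*9 = 54)
j(F) = 53 (j(F) = -1 + 54 = 53)
u(I) = (2 + I)*(3 + I)
A(R, k) = 6160 (A(R, k) = (6 + 53² + 5*53)*2 = (6 + 2809 + 265)*2 = 3080*2 = 6160)
A(16, -8)*1428 = 6160*1428 = 8796480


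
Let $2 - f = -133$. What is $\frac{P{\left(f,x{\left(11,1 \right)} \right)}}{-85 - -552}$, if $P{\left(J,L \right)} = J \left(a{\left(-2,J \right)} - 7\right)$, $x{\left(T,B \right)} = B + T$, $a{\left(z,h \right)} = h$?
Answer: $\frac{17280}{467} \approx 37.002$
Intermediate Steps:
$f = 135$ ($f = 2 - -133 = 2 + 133 = 135$)
$P{\left(J,L \right)} = J \left(-7 + J\right)$ ($P{\left(J,L \right)} = J \left(J - 7\right) = J \left(-7 + J\right)$)
$\frac{P{\left(f,x{\left(11,1 \right)} \right)}}{-85 - -552} = \frac{135 \left(-7 + 135\right)}{-85 - -552} = \frac{135 \cdot 128}{-85 + 552} = \frac{17280}{467}$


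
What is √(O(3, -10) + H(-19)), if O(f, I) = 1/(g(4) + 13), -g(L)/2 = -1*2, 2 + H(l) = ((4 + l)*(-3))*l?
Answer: 2*I*√61914/17 ≈ 29.274*I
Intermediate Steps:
H(l) = -2 + l*(-12 - 3*l) (H(l) = -2 + ((4 + l)*(-3))*l = -2 + (-12 - 3*l)*l = -2 + l*(-12 - 3*l))
g(L) = 4 (g(L) = -(-2)*2 = -2*(-2) = 4)
O(f, I) = 1/17 (O(f, I) = 1/(4 + 13) = 1/17)
√(O(3, -10) + H(-19)) = √(1/17 + (-2 - 12*(-19) - 3*(-19)²)) = √(1/17 + (-2 + 228 - 3*361)) = √(1/17 + (-2 + 228 - 1083)) = √(1/17 - 857) = √(-14568/17) = 2*I*√61914/17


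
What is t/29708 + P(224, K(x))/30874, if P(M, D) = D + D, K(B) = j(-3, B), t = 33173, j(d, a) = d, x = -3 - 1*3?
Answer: 73143211/65514628 ≈ 1.1164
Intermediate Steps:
x = -6 (x = -3 - 3 = -6)
K(B) = -3
P(M, D) = 2*D
t/29708 + P(224, K(x))/30874 = 33173/29708 + (2*(-3))/30874 = 33173*(1/29708) - 6*1/30874 = 4739/4244 - 3/15437 = 73143211/65514628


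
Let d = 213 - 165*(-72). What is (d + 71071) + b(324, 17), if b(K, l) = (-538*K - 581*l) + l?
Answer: -101008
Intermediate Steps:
d = 12093 (d = 213 + 11880 = 12093)
b(K, l) = -580*l - 538*K (b(K, l) = (-581*l - 538*K) + l = -580*l - 538*K)
(d + 71071) + b(324, 17) = (12093 + 71071) + (-580*17 - 538*324) = 83164 + (-9860 - 174312) = 83164 - 184172 = -101008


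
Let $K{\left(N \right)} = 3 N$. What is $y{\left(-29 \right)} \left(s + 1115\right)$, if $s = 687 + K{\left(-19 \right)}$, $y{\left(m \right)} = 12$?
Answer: $20940$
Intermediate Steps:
$s = 630$ ($s = 687 + 3 \left(-19\right) = 687 - 57 = 630$)
$y{\left(-29 \right)} \left(s + 1115\right) = 12 \left(630 + 1115\right) = 12 \cdot 1745 = 20940$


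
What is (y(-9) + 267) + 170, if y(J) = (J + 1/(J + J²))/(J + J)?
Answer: 566999/1296 ≈ 437.50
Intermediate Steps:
y(J) = (J + 1/(J + J²))/(2*J) (y(J) = (J + 1/(J + J²))/((2*J)) = (J + 1/(J + J²))*(1/(2*J)) = (J + 1/(J + J²))/(2*J))
(y(-9) + 267) + 170 = ((½)*(1 + (-9)² + (-9)³)/((-9)²*(1 - 9)) + 267) + 170 = ((½)*(1/81)*(1 + 81 - 729)/(-8) + 267) + 170 = ((½)*(1/81)*(-⅛)*(-647) + 267) + 170 = (647/1296 + 267) + 170 = 346679/1296 + 170 = 566999/1296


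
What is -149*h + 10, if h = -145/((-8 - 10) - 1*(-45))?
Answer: 21875/27 ≈ 810.19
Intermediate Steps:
h = -145/27 (h = -145/(-18 + 45) = -145/27 ≈ -5.3704)
-149*h + 10 = -149*(-145/27) + 10 = 21605/27 + 10 = 21875/27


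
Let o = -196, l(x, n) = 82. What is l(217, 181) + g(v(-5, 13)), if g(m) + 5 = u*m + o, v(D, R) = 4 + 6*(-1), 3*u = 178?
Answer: -713/3 ≈ -237.67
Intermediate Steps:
u = 178/3 (u = (⅓)*178 = 178/3 ≈ 59.333)
v(D, R) = -2 (v(D, R) = 4 - 6 = -2)
g(m) = -201 + 178*m/3 (g(m) = -5 + (178*m/3 - 196) = -5 + (-196 + 178*m/3) = -201 + 178*m/3)
l(217, 181) + g(v(-5, 13)) = 82 + (-201 + (178/3)*(-2)) = 82 + (-201 - 356/3) = 82 - 959/3 = -713/3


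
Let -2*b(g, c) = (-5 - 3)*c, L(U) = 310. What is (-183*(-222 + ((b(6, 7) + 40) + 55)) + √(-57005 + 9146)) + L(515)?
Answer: 18427 + I*√47859 ≈ 18427.0 + 218.77*I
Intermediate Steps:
b(g, c) = 4*c (b(g, c) = -(-5 - 3)*c/2 = -(-4)*c = 4*c)
(-183*(-222 + ((b(6, 7) + 40) + 55)) + √(-57005 + 9146)) + L(515) = (-183*(-222 + ((4*7 + 40) + 55)) + √(-57005 + 9146)) + 310 = (-183*(-222 + ((28 + 40) + 55)) + √(-47859)) + 310 = (-183*(-222 + (68 + 55)) + I*√47859) + 310 = (-183*(-222 + 123) + I*√47859) + 310 = (-183*(-99) + I*√47859) + 310 = (18117 + I*√47859) + 310 = 18427 + I*√47859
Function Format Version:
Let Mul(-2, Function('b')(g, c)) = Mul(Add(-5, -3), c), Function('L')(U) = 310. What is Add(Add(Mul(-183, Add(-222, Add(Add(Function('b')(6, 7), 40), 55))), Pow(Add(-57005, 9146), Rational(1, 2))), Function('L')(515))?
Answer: Add(18427, Mul(I, Pow(47859, Rational(1, 2)))) ≈ Add(18427., Mul(218.77, I))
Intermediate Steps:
Function('b')(g, c) = Mul(4, c) (Function('b')(g, c) = Mul(Rational(-1, 2), Mul(Add(-5, -3), c)) = Mul(Rational(-1, 2), Mul(-8, c)) = Mul(4, c))
Add(Add(Mul(-183, Add(-222, Add(Add(Function('b')(6, 7), 40), 55))), Pow(Add(-57005, 9146), Rational(1, 2))), Function('L')(515)) = Add(Add(Mul(-183, Add(-222, Add(Add(Mul(4, 7), 40), 55))), Pow(Add(-57005, 9146), Rational(1, 2))), 310) = Add(Add(Mul(-183, Add(-222, Add(Add(28, 40), 55))), Pow(-47859, Rational(1, 2))), 310) = Add(Add(Mul(-183, Add(-222, Add(68, 55))), Mul(I, Pow(47859, Rational(1, 2)))), 310) = Add(Add(Mul(-183, Add(-222, 123)), Mul(I, Pow(47859, Rational(1, 2)))), 310) = Add(Add(Mul(-183, -99), Mul(I, Pow(47859, Rational(1, 2)))), 310) = Add(Add(18117, Mul(I, Pow(47859, Rational(1, 2)))), 310) = Add(18427, Mul(I, Pow(47859, Rational(1, 2))))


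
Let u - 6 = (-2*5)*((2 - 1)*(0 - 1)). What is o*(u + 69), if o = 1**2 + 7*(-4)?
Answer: -2295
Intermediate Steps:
o = -27 (o = 1 - 28 = -27)
u = 16 (u = 6 + (-2*5)*((2 - 1)*(0 - 1)) = 6 - 10*(-1) = 6 + 10 = 16)
o*(u + 69) = -27*(16 + 69) = -27*85 = -2295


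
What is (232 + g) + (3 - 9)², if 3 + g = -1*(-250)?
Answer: 515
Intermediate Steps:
g = 247 (g = -3 - 1*(-250) = -3 + 250 = 247)
(232 + g) + (3 - 9)² = (232 + 247) + (3 - 9)² = 479 + (-6)² = 479 + 36 = 515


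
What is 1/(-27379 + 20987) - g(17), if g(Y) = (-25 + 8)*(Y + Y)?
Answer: 3694575/6392 ≈ 578.00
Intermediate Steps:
g(Y) = -34*Y
1/(-27379 + 20987) - g(17) = 1/(-27379 + 20987) - (-34)*17 = 1/(-6392) - 1*(-578) = -1/6392 + 578 = 3694575/6392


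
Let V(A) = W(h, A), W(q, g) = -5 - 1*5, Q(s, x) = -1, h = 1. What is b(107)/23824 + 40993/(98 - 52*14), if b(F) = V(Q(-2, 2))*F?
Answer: -244322833/3752280 ≈ -65.113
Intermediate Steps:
W(q, g) = -10 (W(q, g) = -5 - 5 = -10)
V(A) = -10
b(F) = -10*F
b(107)/23824 + 40993/(98 - 52*14) = -10*107/23824 + 40993/(98 - 52*14) = -1070*1/23824 + 40993/(98 - 728) = -535/11912 + 40993/(-630) = -535/11912 + 40993*(-1/630) = -535/11912 - 40993/630 = -244322833/3752280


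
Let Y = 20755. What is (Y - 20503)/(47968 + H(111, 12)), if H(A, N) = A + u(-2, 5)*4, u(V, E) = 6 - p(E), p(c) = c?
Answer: 36/6869 ≈ 0.0052409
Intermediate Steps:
u(V, E) = 6 - E
H(A, N) = 4 + A (H(A, N) = A + (6 - 1*5)*4 = A + (6 - 5)*4 = A + 1*4 = A + 4 = 4 + A)
(Y - 20503)/(47968 + H(111, 12)) = (20755 - 20503)/(47968 + (4 + 111)) = 252/(47968 + 115) = 252/48083 = 252*(1/48083) = 36/6869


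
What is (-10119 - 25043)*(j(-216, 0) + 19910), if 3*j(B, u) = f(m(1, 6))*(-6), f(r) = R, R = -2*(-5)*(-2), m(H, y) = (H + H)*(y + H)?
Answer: -701481900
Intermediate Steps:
m(H, y) = 2*H*(H + y) (m(H, y) = (2*H)*(H + y) = 2*H*(H + y))
R = -20 (R = 10*(-2) = -20)
f(r) = -20
j(B, u) = 40 (j(B, u) = (-20*(-6))/3 = (1/3)*120 = 40)
(-10119 - 25043)*(j(-216, 0) + 19910) = (-10119 - 25043)*(40 + 19910) = -35162*19950 = -701481900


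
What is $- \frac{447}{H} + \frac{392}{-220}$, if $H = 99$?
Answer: $- \frac{1039}{165} \approx -6.297$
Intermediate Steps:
$- \frac{447}{H} + \frac{392}{-220} = - \frac{447}{99} + \frac{392}{-220} = \left(-447\right) \frac{1}{99} + 392 \left(- \frac{1}{220}\right) = - \frac{149}{33} - \frac{98}{55} = - \frac{1039}{165}$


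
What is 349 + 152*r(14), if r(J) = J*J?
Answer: 30141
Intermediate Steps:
r(J) = J²
349 + 152*r(14) = 349 + 152*14² = 349 + 152*196 = 349 + 29792 = 30141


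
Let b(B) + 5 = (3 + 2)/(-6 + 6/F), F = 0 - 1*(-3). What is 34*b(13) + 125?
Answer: -175/2 ≈ -87.500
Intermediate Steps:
F = 3 (F = 0 + 3 = 3)
b(B) = -25/4 (b(B) = -5 + (3 + 2)/(-6 + 6/3) = -5 + 5/(-6 + 6*(⅓)) = -5 + 5/(-6 + 2) = -5 + 5/(-4) = -5 + 5*(-¼) = -5 - 5/4 = -25/4)
34*b(13) + 125 = 34*(-25/4) + 125 = -425/2 + 125 = -175/2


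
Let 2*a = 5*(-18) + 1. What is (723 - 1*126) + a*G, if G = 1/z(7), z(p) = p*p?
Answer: 58417/98 ≈ 596.09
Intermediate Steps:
z(p) = p²
G = 1/49 (G = 1/(7²) = 1/49 ≈ 0.020408)
a = -89/2 (a = (5*(-18) + 1)/2 = (-90 + 1)/2 = (½)*(-89) = -89/2 ≈ -44.500)
(723 - 1*126) + a*G = (723 - 1*126) - 89/2*1/49 = (723 - 126) - 89/98 = 597 - 89/98 = 58417/98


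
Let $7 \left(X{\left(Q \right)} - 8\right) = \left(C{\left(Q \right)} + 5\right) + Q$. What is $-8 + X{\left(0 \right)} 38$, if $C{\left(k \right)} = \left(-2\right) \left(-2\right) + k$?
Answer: $\frac{2414}{7} \approx 344.86$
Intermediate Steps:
$C{\left(k \right)} = 4 + k$
$X{\left(Q \right)} = \frac{65}{7} + \frac{2 Q}{7}$ ($X{\left(Q \right)} = 8 + \frac{\left(\left(4 + Q\right) + 5\right) + Q}{7} = 8 + \frac{\left(9 + Q\right) + Q}{7} = 8 + \frac{9 + 2 Q}{7} = 8 + \left(\frac{9}{7} + \frac{2 Q}{7}\right) = \frac{65}{7} + \frac{2 Q}{7}$)
$-8 + X{\left(0 \right)} 38 = -8 + \left(\frac{65}{7} + \frac{2}{7} \cdot 0\right) 38 = -8 + \left(\frac{65}{7} + 0\right) 38 = -8 + \frac{65}{7} \cdot 38 = -8 + \frac{2470}{7} = \frac{2414}{7}$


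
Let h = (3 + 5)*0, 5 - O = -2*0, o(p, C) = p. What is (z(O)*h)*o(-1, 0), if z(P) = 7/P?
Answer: 0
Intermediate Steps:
O = 5 (O = 5 - (-2)*0 = 5 - 1*0 = 5 + 0 = 5)
h = 0 (h = 8*0 = 0)
(z(O)*h)*o(-1, 0) = ((7/5)*0)*(-1) = 0*(-1) = 0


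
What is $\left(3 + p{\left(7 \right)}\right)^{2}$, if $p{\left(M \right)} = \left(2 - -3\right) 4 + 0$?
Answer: $529$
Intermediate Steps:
$p{\left(M \right)} = 20$ ($p{\left(M \right)} = \left(2 + 3\right) 4 + 0 = 5 \cdot 4 + 0 = 20 + 0 = 20$)
$\left(3 + p{\left(7 \right)}\right)^{2} = \left(3 + 20\right)^{2} = 23^{2} = 529$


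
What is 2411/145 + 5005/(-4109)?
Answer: 1311582/85115 ≈ 15.410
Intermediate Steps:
2411/145 + 5005/(-4109) = 2411*(1/145) + 5005*(-1/4109) = 2411/145 - 715/587 = 1311582/85115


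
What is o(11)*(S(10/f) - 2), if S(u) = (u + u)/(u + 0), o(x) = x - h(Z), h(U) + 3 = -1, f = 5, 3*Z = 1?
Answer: 0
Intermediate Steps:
Z = ⅓ (Z = (⅓)*1 = ⅓ ≈ 0.33333)
h(U) = -4 (h(U) = -3 - 1 = -4)
o(x) = 4 + x (o(x) = x - 1*(-4) = x + 4 = 4 + x)
S(u) = 2 (S(u) = (2*u)/u = 2)
o(11)*(S(10/f) - 2) = (4 + 11)*(2 - 2) = 15*0 = 0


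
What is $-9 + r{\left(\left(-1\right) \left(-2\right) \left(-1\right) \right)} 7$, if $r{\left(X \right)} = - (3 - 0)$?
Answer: $-30$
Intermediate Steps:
$r{\left(X \right)} = -3$ ($r{\left(X \right)} = - (3 + 0) = \left(-1\right) 3 = -3$)
$-9 + r{\left(\left(-1\right) \left(-2\right) \left(-1\right) \right)} 7 = -9 - 21 = -30$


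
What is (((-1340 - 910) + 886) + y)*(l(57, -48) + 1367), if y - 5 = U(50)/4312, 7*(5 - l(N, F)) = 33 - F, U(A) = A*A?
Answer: -13945262171/7546 ≈ -1.8480e+6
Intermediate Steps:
U(A) = A**2
l(N, F) = 2/7 + F/7 (l(N, F) = 5 - (33 - F)/7 = 5 + (-33/7 + F/7) = 2/7 + F/7)
y = 6015/1078 (y = 5 + 50**2/4312 = 5 + 2500*(1/4312) = 5 + 625/1078 = 6015/1078 ≈ 5.5798)
(((-1340 - 910) + 886) + y)*(l(57, -48) + 1367) = (((-1340 - 910) + 886) + 6015/1078)*((2/7 + (1/7)*(-48)) + 1367) = ((-2250 + 886) + 6015/1078)*((2/7 - 48/7) + 1367) = (-1364 + 6015/1078)*(-46/7 + 1367) = -1464377/1078*9523/7 = -13945262171/7546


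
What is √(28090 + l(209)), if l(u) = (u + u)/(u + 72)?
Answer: 2*√554532987/281 ≈ 167.61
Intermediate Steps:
l(u) = 2*u/(72 + u) (l(u) = (2*u)/(72 + u) = 2*u/(72 + u))
√(28090 + l(209)) = √(28090 + 2*209/(72 + 209)) = √(28090 + 2*209/281) = √(28090 + 2*209*(1/281)) = √(28090 + 418/281) = √(7893708/281) = 2*√554532987/281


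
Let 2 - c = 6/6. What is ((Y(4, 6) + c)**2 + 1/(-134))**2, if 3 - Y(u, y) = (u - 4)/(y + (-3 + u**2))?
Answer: 4592449/17956 ≈ 255.76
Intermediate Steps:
Y(u, y) = 3 - (-4 + u)/(-3 + y + u**2) (Y(u, y) = 3 - (u - 4)/(y + (-3 + u**2)) = 3 - (-4 + u)/(-3 + y + u**2))
c = 1 (c = 2 - 6/6 = 2 - 1*1 = 2 - 1 = 1)
((Y(4, 6) + c)**2 + 1/(-134))**2 = (((-5 - 1*4 + 3*6 + 3*4**2)/(-3 + 6 + 4**2) + 1)**2 + 1/(-134))**2 = (((-5 - 4 + 18 + 3*16)/(-3 + 6 + 16) + 1)**2 - 1/134)**2 = (((-5 - 4 + 18 + 48)/19 + 1)**2 - 1/134)**2 = (((1/19)*57 + 1)**2 - 1/134)**2 = ((3 + 1)**2 - 1/134)**2 = (4**2 - 1/134)**2 = (16 - 1/134)**2 = (2143/134)**2 = 4592449/17956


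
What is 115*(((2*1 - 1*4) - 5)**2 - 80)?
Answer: -3565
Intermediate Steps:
115*(((2*1 - 1*4) - 5)**2 - 80) = 115*(((2 - 4) - 5)**2 - 80) = 115*((-2 - 5)**2 - 80) = 115*((-7)**2 - 80) = 115*(49 - 80) = 115*(-31) = -3565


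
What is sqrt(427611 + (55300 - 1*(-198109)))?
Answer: 2*sqrt(170255) ≈ 825.24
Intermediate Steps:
sqrt(427611 + (55300 - 1*(-198109))) = sqrt(427611 + (55300 + 198109)) = sqrt(427611 + 253409) = sqrt(681020) = 2*sqrt(170255)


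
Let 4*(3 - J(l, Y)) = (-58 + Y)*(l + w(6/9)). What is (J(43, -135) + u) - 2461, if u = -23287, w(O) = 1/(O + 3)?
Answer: -260228/11 ≈ -23657.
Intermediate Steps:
w(O) = 1/(3 + O)
J(l, Y) = 3 - (-58 + Y)*(3/11 + l)/4 (J(l, Y) = 3 - (-58 + Y)*(l + 1/(3 + 6/9))/4 = 3 - (-58 + Y)*(l + 1/(3 + 6*(⅑)))/4 = 3 - (-58 + Y)*(l + 1/(3 + ⅔))/4 = 3 - (-58 + Y)*(l + 1/(11/3))/4 = 3 - (-58 + Y)*(l + 3/11)/4 = 3 - (-58 + Y)*(3/11 + l)/4)
(J(43, -135) + u) - 2461 = ((153/22 - 3/44*(-135) + (29/2)*43 - ¼*(-135)*43) - 23287) - 2461 = ((153/22 + 405/44 + 1247/2 + 5805/4) - 23287) - 2461 = (23000/11 - 23287) - 2461 = -233157/11 - 2461 = -260228/11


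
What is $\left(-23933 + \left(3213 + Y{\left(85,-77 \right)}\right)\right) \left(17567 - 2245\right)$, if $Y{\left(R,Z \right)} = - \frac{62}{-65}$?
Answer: $- \frac{20634719636}{65} \approx -3.1746 \cdot 10^{8}$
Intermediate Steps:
$Y{\left(R,Z \right)} = \frac{62}{65}$ ($Y{\left(R,Z \right)} = \left(-62\right) \left(- \frac{1}{65}\right) = \frac{62}{65}$)
$\left(-23933 + \left(3213 + Y{\left(85,-77 \right)}\right)\right) \left(17567 - 2245\right) = \left(-23933 + \left(3213 + \frac{62}{65}\right)\right) \left(17567 - 2245\right) = \left(-23933 + \frac{208907}{65}\right) 15322 = \left(- \frac{1346738}{65}\right) 15322 = - \frac{20634719636}{65}$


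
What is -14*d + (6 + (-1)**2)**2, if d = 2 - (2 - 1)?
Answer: 35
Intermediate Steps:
d = 1 (d = 2 - 1*1 = 2 - 1 = 1)
-14*d + (6 + (-1)**2)**2 = -14*1 + (6 + (-1)**2)**2 = -14 + (6 + 1)**2 = -14 + 7**2 = -14 + 49 = 35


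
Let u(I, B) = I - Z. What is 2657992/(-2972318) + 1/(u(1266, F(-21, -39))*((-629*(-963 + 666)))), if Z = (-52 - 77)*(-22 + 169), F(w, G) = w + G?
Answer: -5022329277586133/5616254570410143 ≈ -0.89425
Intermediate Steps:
F(w, G) = G + w
Z = -18963 (Z = -129*147 = -18963)
u(I, B) = 18963 + I (u(I, B) = I - 1*(-18963) = I + 18963 = 18963 + I)
2657992/(-2972318) + 1/(u(1266, F(-21, -39))*((-629*(-963 + 666)))) = 2657992/(-2972318) + 1/((18963 + 1266)*((-629*(-963 + 666)))) = 2657992*(-1/2972318) + 1/(20229*((-629*(-297)))) = -1328996/1486159 + (1/20229)/186813 = -1328996/1486159 + (1/20229)*(1/186813) = -1328996/1486159 + 1/3779040177 = -5022329277586133/5616254570410143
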